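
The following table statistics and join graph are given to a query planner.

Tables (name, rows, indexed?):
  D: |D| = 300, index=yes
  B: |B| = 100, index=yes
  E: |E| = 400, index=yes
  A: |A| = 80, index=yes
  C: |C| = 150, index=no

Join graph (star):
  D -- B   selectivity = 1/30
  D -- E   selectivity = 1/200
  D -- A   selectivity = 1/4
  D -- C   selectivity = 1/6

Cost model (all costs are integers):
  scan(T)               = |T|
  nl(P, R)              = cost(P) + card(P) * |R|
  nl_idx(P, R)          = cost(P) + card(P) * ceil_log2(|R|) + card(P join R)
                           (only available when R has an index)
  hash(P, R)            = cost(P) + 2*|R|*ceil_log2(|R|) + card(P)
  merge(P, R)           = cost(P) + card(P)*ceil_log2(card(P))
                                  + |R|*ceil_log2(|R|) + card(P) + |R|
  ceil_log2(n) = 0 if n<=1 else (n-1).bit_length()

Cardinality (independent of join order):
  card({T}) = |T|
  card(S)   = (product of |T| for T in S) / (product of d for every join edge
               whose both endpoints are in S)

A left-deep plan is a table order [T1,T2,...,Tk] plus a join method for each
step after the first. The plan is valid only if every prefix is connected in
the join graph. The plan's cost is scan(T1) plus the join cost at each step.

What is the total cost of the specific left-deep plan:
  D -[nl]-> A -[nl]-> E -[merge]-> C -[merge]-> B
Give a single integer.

8606450

step 1: scan D: cost=300, card=300
step 2: join A via nl
    card(P join A) = 300*80/(4) = 6000
    cost = 300 + 300*80 = 24300
step 3: join E via nl
    card(P join E) = 6000*400/(200) = 12000
    cost = 24300 + 6000*400 = 2424300
step 4: join C via merge
    card(P join C) = 12000*150/(6) = 300000
    cost = 2424300 + 12000*14 + 150*8 + 12000 + 150 = 2605650
step 5: join B via merge
    card(P join B) = 300000*100/(30) = 1000000
    cost = 2605650 + 300000*19 + 100*7 + 300000 + 100 = 8606450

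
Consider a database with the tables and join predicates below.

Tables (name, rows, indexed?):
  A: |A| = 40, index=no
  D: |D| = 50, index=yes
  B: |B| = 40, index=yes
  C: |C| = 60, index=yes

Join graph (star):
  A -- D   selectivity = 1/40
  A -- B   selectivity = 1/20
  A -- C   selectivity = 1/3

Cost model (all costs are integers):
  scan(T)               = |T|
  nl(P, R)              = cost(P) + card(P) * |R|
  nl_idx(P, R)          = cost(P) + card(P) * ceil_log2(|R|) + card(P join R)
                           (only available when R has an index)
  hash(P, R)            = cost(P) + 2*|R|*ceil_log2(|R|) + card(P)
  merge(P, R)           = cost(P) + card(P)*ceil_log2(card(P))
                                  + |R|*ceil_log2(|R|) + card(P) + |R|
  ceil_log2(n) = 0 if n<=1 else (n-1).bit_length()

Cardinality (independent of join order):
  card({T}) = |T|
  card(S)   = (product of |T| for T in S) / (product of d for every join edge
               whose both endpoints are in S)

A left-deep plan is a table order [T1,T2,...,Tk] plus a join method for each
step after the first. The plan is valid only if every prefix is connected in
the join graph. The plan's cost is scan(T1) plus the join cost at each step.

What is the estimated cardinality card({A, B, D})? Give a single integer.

Tables in S: A(40), B(40), D(50)
Edges inside S: A-D(d=40), A-B(d=20)
numerator = 40 * 40 * 50 = 80000
denominator = 40 * 20 = 800
card(S) = 80000 / 800 = 100

100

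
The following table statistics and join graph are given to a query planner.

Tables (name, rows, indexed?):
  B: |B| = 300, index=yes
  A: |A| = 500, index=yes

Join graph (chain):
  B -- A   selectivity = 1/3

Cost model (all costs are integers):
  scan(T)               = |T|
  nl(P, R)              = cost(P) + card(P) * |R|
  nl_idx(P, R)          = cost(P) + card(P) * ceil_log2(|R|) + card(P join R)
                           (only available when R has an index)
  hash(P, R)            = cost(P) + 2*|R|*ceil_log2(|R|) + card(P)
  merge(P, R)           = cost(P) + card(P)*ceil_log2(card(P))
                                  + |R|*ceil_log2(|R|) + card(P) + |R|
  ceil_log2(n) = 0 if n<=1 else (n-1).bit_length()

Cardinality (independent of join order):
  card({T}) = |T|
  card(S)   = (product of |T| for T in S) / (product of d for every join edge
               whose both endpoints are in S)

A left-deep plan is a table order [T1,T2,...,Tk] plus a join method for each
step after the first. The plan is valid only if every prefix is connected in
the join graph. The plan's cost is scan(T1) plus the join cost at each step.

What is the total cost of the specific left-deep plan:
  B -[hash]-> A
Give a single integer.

9600

step 1: scan B: cost=300, card=300
step 2: join A via hash
    card(P join A) = 300*500/(3) = 50000
    cost = 300 + 2*500*9 + 300 = 9600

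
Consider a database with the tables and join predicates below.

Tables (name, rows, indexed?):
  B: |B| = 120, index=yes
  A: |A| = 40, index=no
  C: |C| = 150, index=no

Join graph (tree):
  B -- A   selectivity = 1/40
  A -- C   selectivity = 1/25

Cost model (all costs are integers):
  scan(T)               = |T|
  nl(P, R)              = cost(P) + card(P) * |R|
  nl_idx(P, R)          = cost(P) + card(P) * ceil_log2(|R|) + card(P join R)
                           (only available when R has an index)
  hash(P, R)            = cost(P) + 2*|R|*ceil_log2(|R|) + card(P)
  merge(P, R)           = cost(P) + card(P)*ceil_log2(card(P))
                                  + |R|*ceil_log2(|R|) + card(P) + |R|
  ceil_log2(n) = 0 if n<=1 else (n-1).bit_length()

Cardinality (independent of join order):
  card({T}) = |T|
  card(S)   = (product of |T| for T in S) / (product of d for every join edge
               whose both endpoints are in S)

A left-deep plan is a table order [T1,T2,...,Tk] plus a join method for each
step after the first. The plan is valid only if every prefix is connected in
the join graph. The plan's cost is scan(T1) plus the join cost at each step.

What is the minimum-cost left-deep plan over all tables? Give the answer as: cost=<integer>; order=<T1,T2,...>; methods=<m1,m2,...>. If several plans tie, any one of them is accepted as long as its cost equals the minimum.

Selinger DP (subsets sized 1..n):
  {B}: scan cost=120, card=120
  {A}: scan cost=40, card=40
  {C}: scan cost=150, card=150
  {AB}: card=120; try (B,nl_idx)→440, (A,hash)→720, (B,merge)→1280, (A,merge)→1360, (B,hash)→1760, (B,nl)→4840 …(+1); best=440 via (B,nl_idx)
  {AC}: card=240; try (A,hash)→780, (C,merge)→1670, (A,merge)→1780, (C,hash)→2480, (C,nl)→6040, (A,nl)→6150; best=780 via (A,hash)
  {ABC}: card=720; try (B,hash)→2700, (C,merge)→2750, (C,hash)→2960, (B,nl_idx)→3180, (B,merge)→3900, (C,nl)→18440 …(+1); best=2700 via (B,hash)

cost=2700; order=C,A,B; methods=hash,hash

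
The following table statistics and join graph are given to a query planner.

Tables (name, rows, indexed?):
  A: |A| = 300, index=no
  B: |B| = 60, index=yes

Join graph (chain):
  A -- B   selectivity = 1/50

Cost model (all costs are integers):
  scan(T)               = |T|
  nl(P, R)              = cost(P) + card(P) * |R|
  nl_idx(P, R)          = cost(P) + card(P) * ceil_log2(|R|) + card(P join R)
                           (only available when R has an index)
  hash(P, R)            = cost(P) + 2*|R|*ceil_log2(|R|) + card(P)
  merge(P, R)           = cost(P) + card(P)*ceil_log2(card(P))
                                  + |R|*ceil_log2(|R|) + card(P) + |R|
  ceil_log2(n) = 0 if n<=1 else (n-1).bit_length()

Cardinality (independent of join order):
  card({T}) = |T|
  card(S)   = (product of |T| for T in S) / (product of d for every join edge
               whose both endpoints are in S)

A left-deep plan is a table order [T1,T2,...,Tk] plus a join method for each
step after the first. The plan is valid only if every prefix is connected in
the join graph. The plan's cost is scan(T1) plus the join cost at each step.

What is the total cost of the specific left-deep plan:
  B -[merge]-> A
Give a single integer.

step 1: scan B: cost=60, card=60
step 2: join A via merge
    card(P join A) = 60*300/(50) = 360
    cost = 60 + 60*6 + 300*9 + 60 + 300 = 3480

3480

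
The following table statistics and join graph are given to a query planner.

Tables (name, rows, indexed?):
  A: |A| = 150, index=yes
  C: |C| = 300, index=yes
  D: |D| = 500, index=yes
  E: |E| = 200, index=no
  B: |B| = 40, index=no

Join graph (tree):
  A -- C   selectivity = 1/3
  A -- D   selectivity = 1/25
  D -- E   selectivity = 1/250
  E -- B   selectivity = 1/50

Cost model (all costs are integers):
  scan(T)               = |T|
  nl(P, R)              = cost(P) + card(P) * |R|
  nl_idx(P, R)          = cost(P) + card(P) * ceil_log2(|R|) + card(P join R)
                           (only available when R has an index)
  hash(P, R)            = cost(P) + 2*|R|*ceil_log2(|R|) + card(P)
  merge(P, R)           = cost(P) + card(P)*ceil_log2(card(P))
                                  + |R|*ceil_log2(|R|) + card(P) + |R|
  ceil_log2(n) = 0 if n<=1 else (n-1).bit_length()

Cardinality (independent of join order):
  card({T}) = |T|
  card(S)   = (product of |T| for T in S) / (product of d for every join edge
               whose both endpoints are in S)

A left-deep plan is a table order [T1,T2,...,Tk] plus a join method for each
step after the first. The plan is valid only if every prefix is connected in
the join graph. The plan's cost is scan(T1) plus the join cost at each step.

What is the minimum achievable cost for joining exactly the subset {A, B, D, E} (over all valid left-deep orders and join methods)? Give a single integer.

5360

Selinger DP over subsets of {A,B,D,E}:
  {A}: scan cost=150, card=150
  {D}: scan cost=500, card=500
  {E}: scan cost=200, card=200
  {B}: scan cost=40, card=40
  {AD}: card=3000; try (A,hash)→3400, (D,nl_idx)→4500, (D,merge)→6500, (A,merge)→6850, (A,nl_idx)→7500, (D,hash)→9300 …(+2); best=3400 via (A,hash)
  {DE}: card=400; try (D,nl_idx)→2400, (E,hash)→4200, (D,merge)→7000, (E,merge)→7300, (D,hash)→9400, (D,nl)→100200 …(+1); best=2400 via (D,nl_idx)
  {BE}: card=160; try (B,hash)→880, (E,merge)→2120, (B,merge)→2280, (E,hash)→3280, (E,nl)→8040, (B,nl)→8200; best=880 via (B,hash)
  {ADE}: card=2400; try (A,hash)→5200, (A,merge)→7750, (A,nl_idx)→8000, (E,hash)→9600, (E,merge)→44200, (A,nl)→62400 …(+1); best=5200 via (A,hash)
  {BDE}: card=320; try (D,nl_idx)→2640, (B,hash)→3280, (B,merge)→6680, (D,merge)→7320, (D,hash)→10040, (B,nl)→18400 …(+1); best=2640 via (D,nl_idx)
  {ABDE}: card=1920; try (A,hash)→5360, (A,nl_idx)→7120, (A,merge)→7190, (B,hash)→8080, (B,merge)→36680, (A,nl)→50640 …(+1); best=5360 via (A,hash)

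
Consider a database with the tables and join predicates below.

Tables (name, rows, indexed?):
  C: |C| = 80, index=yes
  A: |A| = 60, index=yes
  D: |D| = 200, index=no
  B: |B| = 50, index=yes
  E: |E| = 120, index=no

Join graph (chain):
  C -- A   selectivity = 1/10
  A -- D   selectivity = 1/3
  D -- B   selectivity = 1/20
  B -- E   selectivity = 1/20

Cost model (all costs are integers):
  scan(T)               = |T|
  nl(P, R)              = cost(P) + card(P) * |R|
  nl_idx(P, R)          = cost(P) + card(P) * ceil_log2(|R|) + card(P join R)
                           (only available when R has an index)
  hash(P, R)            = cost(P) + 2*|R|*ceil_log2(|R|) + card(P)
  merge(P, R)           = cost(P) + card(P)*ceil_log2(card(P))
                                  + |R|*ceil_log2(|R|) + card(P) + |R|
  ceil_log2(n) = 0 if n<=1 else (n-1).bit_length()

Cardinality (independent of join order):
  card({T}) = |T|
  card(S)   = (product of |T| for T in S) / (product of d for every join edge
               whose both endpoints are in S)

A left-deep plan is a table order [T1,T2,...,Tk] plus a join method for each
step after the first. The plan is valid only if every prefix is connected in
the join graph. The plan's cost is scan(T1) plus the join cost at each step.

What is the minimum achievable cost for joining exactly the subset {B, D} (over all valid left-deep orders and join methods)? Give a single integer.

1000

Selinger DP over subsets of {B,D}:
  {D}: scan cost=200, card=200
  {B}: scan cost=50, card=50
  {BD}: card=500; try (B,hash)→1000, (B,nl_idx)→1900, (D,merge)→2200, (B,merge)→2350, (D,hash)→3300, (D,nl)→10050 …(+1); best=1000 via (B,hash)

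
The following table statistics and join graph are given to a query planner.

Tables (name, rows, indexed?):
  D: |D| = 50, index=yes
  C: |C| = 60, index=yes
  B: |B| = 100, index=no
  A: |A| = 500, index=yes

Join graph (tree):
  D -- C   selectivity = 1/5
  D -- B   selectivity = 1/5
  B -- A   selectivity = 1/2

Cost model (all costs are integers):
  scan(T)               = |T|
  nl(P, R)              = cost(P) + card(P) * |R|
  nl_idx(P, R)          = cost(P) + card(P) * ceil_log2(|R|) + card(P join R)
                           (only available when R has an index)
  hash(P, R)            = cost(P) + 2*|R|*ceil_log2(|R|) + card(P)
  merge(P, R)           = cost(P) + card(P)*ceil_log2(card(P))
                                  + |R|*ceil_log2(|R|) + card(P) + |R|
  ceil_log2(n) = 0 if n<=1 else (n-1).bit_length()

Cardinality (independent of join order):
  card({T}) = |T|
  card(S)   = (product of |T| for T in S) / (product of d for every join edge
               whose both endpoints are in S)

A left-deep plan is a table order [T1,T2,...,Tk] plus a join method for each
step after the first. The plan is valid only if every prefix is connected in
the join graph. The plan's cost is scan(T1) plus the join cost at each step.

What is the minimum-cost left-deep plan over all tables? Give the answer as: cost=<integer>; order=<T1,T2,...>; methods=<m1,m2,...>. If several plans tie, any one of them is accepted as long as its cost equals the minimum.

cost=23520; order=B,D,C,A; methods=hash,hash,hash

Selinger DP (subsets sized 1..n):
  {D}: scan cost=50, card=50
  {C}: scan cost=60, card=60
  {B}: scan cost=100, card=100
  {A}: scan cost=500, card=500
  {CD}: card=600; try (D,hash)→720, (C,hash)→820, (C,merge)→820, (D,merge)→830, (C,nl_idx)→950, (D,nl_idx)→1020 …(+2); best=720 via (D,hash)
  {BD}: card=1000; try (D,hash)→800, (B,merge)→1200, (D,merge)→1250, (B,hash)→1500, (D,nl_idx)→1700, (B,nl)→5050 …(+1); best=800 via (D,hash)
  {AB}: card=25000; try (B,hash)→2400, (A,merge)→5900, (B,merge)→6300, (A,hash)→9200, (A,nl_idx)→26000, (A,nl)→50100 …(+1); best=2400 via (B,hash)
  {BCD}: card=12000; try (C,hash)→2520, (B,hash)→2720, (B,merge)→8120, (C,merge)→12220, (C,nl_idx)→18800, (B,nl)→60720 …(+1); best=2520 via (C,hash)
  {ABD}: card=250000; try (A,hash)→10800, (A,merge)→16800, (D,hash)→28000, (A,nl_idx)→259800, (D,nl_idx)→402400, (D,merge)→402750 …(+2); best=10800 via (A,hash)
  {ABCD}: card=3000000; try (A,hash)→23520, (A,merge)→187520, (C,hash)→261520, (A,nl_idx)→3110520, (C,nl_idx)→4510800, (C,merge)→4761220 …(+2); best=23520 via (A,hash)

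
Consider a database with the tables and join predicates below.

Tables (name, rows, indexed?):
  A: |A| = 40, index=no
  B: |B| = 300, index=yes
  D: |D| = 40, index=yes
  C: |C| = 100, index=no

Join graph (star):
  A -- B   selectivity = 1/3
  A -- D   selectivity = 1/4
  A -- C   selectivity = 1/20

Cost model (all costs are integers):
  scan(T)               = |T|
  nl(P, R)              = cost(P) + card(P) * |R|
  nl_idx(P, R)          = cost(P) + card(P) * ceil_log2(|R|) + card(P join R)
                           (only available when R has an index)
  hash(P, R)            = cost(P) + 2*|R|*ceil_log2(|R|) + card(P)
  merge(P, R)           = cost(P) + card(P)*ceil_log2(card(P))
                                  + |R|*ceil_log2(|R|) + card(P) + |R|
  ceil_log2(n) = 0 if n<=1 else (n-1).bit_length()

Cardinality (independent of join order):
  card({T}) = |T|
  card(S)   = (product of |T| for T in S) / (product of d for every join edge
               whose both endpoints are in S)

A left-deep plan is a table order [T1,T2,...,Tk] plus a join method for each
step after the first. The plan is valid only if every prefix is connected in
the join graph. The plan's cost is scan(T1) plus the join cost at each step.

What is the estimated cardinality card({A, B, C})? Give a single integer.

20000

Tables in S: A(40), B(300), C(100)
Edges inside S: A-B(d=3), A-C(d=20)
numerator = 40 * 300 * 100 = 1200000
denominator = 3 * 20 = 60
card(S) = 1200000 / 60 = 20000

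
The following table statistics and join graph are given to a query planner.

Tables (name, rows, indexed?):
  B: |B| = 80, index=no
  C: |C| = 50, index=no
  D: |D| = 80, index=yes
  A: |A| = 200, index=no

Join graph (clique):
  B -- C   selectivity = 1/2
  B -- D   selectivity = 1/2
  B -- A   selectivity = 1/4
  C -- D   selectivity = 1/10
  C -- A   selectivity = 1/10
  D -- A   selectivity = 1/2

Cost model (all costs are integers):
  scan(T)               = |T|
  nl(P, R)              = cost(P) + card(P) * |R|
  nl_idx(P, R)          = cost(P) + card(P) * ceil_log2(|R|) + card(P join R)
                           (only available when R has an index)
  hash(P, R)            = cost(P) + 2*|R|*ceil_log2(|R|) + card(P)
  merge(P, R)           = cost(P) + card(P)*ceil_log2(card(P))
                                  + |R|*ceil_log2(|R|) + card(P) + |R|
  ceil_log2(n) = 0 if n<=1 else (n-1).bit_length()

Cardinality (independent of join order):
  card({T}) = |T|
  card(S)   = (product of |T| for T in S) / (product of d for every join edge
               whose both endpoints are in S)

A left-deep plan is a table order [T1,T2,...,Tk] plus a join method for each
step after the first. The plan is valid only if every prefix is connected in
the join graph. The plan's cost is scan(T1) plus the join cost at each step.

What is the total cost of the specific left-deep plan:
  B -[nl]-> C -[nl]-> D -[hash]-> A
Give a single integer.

step 1: scan B: cost=80, card=80
step 2: join C via nl
    card(P join C) = 80*50/(2) = 2000
    cost = 80 + 80*50 = 4080
step 3: join D via nl
    card(P join D) = 2000*80/(2*10) = 8000
    cost = 4080 + 2000*80 = 164080
step 4: join A via hash
    card(P join A) = 8000*200/(4*10*2) = 20000
    cost = 164080 + 2*200*8 + 8000 = 175280

175280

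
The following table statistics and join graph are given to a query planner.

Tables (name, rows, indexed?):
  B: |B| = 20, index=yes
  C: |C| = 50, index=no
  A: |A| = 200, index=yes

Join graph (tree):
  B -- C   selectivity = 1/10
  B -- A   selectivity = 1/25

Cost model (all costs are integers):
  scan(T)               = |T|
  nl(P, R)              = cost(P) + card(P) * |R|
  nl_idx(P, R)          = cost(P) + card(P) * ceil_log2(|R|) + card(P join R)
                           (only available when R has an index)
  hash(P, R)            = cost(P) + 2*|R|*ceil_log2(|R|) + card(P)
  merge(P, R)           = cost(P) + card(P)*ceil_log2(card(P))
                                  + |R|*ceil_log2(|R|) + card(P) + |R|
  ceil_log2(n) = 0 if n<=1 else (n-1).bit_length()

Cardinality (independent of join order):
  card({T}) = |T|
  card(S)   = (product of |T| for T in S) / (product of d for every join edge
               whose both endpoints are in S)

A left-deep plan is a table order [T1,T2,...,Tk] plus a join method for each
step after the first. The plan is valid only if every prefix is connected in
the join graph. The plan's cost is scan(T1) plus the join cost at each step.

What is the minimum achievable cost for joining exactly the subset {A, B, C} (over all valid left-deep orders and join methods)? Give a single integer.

1100

Selinger DP over subsets of {A,B,C}:
  {B}: scan cost=20, card=20
  {C}: scan cost=50, card=50
  {A}: scan cost=200, card=200
  {BC}: card=100; try (B,hash)→300, (B,nl_idx)→400, (C,merge)→490, (B,merge)→520, (C,hash)→640, (C,nl)→1020 …(+1); best=300 via (B,hash)
  {AB}: card=160; try (A,nl_idx)→340, (B,hash)→600, (B,nl_idx)→1360, (A,merge)→1940, (B,merge)→2120, (A,hash)→3240 …(+2); best=340 via (A,nl_idx)
  {ABC}: card=800; try (C,hash)→1100, (A,nl_idx)→1900, (C,merge)→2130, (A,merge)→2900, (A,hash)→3600, (C,nl)→8340 …(+1); best=1100 via (C,hash)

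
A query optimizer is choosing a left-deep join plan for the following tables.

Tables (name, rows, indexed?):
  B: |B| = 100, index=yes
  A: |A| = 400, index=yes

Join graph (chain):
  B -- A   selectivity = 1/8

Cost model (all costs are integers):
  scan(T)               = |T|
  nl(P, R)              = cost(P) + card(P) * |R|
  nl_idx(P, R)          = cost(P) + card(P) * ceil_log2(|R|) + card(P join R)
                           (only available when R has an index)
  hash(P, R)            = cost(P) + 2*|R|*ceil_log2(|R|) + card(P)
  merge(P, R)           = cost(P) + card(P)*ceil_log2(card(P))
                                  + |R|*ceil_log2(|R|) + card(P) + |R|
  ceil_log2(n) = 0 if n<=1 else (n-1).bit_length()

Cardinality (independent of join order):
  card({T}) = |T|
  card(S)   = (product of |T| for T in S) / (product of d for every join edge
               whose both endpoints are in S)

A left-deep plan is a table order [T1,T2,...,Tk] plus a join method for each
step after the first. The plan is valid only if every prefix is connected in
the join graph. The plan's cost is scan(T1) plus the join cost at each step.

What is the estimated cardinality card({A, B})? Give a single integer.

Tables in S: A(400), B(100)
Edges inside S: B-A(d=8)
numerator = 400 * 100 = 40000
denominator = 8 = 8
card(S) = 40000 / 8 = 5000

5000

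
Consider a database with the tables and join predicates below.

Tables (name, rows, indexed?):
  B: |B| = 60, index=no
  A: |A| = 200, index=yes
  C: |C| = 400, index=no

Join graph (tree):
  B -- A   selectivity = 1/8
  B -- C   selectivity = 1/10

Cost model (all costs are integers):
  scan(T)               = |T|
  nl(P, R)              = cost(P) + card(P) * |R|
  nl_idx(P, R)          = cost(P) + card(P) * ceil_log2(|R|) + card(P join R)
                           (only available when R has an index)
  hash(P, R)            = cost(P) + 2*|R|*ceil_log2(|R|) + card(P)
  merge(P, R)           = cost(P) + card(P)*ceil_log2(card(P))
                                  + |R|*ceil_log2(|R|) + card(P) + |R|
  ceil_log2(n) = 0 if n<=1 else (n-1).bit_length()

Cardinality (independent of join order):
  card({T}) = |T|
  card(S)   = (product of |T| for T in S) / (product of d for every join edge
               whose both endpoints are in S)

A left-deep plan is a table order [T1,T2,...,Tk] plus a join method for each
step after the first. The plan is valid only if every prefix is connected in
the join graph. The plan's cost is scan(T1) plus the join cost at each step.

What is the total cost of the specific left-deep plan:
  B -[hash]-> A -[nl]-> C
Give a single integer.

step 1: scan B: cost=60, card=60
step 2: join A via hash
    card(P join A) = 60*200/(8) = 1500
    cost = 60 + 2*200*8 + 60 = 3320
step 3: join C via nl
    card(P join C) = 1500*400/(10) = 60000
    cost = 3320 + 1500*400 = 603320

603320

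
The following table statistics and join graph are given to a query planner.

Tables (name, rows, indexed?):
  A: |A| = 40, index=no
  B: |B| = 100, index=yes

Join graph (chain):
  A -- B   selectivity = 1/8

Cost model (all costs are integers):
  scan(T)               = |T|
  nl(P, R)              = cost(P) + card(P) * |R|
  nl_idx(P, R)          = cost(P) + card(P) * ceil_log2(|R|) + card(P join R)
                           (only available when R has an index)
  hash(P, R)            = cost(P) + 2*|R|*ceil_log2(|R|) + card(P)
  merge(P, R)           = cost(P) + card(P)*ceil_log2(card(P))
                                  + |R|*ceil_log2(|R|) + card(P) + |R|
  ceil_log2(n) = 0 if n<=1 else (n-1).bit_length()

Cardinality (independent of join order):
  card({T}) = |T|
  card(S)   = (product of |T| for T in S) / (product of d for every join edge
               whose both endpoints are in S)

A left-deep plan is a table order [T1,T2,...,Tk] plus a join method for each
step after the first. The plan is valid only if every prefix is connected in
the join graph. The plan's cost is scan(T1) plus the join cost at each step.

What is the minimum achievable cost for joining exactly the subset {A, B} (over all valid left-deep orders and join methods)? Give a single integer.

Selinger DP over subsets of {A,B}:
  {A}: scan cost=40, card=40
  {B}: scan cost=100, card=100
  {AB}: card=500; try (A,hash)→680, (B,nl_idx)→820, (B,merge)→1120, (A,merge)→1180, (B,hash)→1480, (B,nl)→4040 …(+1); best=680 via (A,hash)

680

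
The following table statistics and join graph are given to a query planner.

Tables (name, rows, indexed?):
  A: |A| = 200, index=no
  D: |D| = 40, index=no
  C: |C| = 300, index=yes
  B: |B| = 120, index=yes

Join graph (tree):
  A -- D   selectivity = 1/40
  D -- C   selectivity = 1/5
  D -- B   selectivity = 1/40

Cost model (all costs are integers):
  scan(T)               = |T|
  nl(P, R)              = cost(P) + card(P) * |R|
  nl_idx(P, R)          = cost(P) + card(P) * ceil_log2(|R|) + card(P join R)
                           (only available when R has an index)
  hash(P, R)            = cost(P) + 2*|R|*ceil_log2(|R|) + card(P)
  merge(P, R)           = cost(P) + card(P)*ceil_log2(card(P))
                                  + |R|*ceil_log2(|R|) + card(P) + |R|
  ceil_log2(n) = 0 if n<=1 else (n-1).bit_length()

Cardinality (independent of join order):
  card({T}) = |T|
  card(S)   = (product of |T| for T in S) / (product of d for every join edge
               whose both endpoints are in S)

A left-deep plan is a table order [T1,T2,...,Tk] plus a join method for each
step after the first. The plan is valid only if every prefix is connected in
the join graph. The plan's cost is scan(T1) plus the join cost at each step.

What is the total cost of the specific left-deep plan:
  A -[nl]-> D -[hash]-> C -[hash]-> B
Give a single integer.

step 1: scan A: cost=200, card=200
step 2: join D via nl
    card(P join D) = 200*40/(40) = 200
    cost = 200 + 200*40 = 8200
step 3: join C via hash
    card(P join C) = 200*300/(5) = 12000
    cost = 8200 + 2*300*9 + 200 = 13800
step 4: join B via hash
    card(P join B) = 12000*120/(40) = 36000
    cost = 13800 + 2*120*7 + 12000 = 27480

27480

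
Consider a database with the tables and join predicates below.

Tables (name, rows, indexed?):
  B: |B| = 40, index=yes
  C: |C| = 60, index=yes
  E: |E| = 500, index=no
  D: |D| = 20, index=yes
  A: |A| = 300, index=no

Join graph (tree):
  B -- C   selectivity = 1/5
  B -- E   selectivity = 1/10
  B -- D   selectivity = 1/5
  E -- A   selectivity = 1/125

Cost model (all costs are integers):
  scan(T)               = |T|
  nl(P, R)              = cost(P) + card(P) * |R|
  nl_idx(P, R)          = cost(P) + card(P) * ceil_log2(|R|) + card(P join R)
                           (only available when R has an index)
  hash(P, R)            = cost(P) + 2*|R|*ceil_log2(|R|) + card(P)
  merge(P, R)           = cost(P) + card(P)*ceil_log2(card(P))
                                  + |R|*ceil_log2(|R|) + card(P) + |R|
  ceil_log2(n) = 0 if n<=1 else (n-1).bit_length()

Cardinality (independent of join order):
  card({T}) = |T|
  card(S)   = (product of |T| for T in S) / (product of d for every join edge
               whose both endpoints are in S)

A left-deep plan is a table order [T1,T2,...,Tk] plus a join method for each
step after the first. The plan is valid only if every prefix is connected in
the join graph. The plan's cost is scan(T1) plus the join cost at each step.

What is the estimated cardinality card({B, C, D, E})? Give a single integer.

Tables in S: B(40), C(60), D(20), E(500)
Edges inside S: B-C(d=5), B-E(d=10), B-D(d=5)
numerator = 40 * 60 * 20 * 500 = 24000000
denominator = 5 * 10 * 5 = 250
card(S) = 24000000 / 250 = 96000

96000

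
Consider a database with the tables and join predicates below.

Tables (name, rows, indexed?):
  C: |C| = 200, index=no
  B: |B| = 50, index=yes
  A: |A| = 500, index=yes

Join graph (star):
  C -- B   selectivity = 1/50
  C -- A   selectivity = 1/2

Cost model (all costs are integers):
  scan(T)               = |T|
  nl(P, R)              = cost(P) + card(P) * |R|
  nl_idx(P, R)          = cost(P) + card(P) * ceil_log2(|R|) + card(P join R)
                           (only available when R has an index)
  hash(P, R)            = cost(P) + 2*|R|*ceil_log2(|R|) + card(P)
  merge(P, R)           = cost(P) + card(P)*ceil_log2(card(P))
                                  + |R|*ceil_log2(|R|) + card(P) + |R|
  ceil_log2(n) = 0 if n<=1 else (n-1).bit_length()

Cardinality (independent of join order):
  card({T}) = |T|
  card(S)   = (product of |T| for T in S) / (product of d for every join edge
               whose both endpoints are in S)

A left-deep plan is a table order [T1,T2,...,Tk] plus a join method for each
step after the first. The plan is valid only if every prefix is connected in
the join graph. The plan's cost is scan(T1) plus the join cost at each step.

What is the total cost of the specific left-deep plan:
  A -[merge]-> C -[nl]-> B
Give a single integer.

step 1: scan A: cost=500, card=500
step 2: join C via merge
    card(P join C) = 500*200/(2) = 50000
    cost = 500 + 500*9 + 200*8 + 500 + 200 = 7300
step 3: join B via nl
    card(P join B) = 50000*50/(50) = 50000
    cost = 7300 + 50000*50 = 2507300

2507300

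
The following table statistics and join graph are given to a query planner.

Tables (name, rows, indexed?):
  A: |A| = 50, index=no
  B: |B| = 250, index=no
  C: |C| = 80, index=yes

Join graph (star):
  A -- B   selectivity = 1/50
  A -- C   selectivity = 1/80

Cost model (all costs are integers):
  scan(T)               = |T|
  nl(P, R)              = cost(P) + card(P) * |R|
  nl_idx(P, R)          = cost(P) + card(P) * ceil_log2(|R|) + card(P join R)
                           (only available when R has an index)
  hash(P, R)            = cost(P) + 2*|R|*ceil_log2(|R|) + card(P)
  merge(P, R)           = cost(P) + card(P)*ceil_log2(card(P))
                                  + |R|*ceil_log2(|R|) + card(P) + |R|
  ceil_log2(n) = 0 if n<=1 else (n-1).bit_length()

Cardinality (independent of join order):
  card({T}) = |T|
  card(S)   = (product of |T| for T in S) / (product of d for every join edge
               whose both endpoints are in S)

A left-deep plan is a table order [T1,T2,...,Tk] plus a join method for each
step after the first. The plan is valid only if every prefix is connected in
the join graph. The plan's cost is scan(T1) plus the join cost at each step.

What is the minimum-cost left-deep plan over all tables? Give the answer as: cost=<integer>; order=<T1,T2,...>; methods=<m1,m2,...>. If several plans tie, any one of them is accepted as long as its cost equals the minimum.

cost=2470; order=B,A,C; methods=hash,hash

Selinger DP (subsets sized 1..n):
  {A}: scan cost=50, card=50
  {B}: scan cost=250, card=250
  {C}: scan cost=80, card=80
  {AB}: card=250; try (A,hash)→1100, (B,merge)→2650, (A,merge)→2850, (B,hash)→4100, (B,nl)→12550, (A,nl)→12750; best=1100 via (A,hash)
  {AC}: card=50; try (C,nl_idx)→450, (A,hash)→760, (C,merge)→1040, (A,merge)→1070, (C,hash)→1220, (C,nl)→4050 …(+1); best=450 via (C,nl_idx)
  {ABC}: card=250; try (C,hash)→2470, (B,merge)→3050, (C,nl_idx)→3100, (C,merge)→3990, (B,hash)→4500, (B,nl)→12950 …(+1); best=2470 via (C,hash)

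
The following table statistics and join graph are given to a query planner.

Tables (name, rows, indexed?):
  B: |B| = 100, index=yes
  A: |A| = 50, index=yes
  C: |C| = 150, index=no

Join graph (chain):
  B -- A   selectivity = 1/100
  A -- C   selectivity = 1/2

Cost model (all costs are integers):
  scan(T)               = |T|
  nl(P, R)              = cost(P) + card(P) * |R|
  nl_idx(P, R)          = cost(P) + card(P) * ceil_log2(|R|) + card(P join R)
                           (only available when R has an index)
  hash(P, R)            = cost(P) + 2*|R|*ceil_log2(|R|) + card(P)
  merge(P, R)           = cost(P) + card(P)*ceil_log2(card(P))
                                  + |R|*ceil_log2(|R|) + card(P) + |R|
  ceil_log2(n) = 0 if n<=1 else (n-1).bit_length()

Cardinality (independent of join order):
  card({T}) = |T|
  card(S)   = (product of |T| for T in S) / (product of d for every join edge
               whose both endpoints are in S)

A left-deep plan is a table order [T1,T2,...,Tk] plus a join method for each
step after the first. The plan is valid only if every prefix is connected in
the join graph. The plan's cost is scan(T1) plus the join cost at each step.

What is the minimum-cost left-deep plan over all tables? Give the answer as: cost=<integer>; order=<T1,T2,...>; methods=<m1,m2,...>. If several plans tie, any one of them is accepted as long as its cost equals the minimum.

cost=2150; order=A,B,C; methods=nl_idx,merge

Selinger DP (subsets sized 1..n):
  {B}: scan cost=100, card=100
  {A}: scan cost=50, card=50
  {C}: scan cost=150, card=150
  {AB}: card=50; try (B,nl_idx)→450, (A,nl_idx)→750, (A,hash)→800, (B,merge)→1200, (A,merge)→1250, (B,hash)→1500 …(+2); best=450 via (B,nl_idx)
  {AC}: card=3750; try (A,hash)→900, (C,merge)→1750, (A,merge)→1850, (C,hash)→2500, (A,nl_idx)→4800, (C,nl)→7550 …(+1); best=900 via (A,hash)
  {ABC}: card=3750; try (C,merge)→2150, (C,hash)→2900, (B,hash)→6050, (C,nl)→7950, (B,nl_idx)→30900, (B,merge)→50450 …(+1); best=2150 via (C,merge)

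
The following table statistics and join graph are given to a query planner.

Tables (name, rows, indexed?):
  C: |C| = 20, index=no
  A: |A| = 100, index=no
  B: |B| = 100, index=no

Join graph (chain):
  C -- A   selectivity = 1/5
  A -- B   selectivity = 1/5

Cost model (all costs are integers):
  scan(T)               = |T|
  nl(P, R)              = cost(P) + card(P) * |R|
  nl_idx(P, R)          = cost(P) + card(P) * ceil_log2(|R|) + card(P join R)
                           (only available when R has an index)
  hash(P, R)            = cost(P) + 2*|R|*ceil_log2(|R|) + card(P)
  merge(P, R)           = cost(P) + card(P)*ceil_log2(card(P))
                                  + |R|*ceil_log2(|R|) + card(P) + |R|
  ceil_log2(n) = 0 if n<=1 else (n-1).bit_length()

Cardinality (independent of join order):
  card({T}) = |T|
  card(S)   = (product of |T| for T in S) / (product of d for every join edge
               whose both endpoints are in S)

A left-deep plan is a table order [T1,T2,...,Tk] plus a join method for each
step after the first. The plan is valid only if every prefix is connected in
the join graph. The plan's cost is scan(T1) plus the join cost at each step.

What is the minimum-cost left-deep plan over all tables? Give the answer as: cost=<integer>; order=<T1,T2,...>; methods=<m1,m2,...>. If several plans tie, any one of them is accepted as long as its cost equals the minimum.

cost=2200; order=A,C,B; methods=hash,hash

Selinger DP (subsets sized 1..n):
  {C}: scan cost=20, card=20
  {A}: scan cost=100, card=100
  {B}: scan cost=100, card=100
  {AC}: card=400; try (C,hash)→400, (A,merge)→940, (C,merge)→1020, (A,hash)→1440, (A,nl)→2020, (C,nl)→2100; best=400 via (C,hash)
  {AB}: card=2000; try (B,hash)→1600, (A,hash)→1600, (B,merge)→1700, (A,merge)→1700, (B,nl)→10100, (A,nl)→10100; best=1600 via (B,hash)
  {ABC}: card=8000; try (B,hash)→2200, (C,hash)→3800, (B,merge)→5200, (C,merge)→25720, (B,nl)→40400, (C,nl)→41600; best=2200 via (B,hash)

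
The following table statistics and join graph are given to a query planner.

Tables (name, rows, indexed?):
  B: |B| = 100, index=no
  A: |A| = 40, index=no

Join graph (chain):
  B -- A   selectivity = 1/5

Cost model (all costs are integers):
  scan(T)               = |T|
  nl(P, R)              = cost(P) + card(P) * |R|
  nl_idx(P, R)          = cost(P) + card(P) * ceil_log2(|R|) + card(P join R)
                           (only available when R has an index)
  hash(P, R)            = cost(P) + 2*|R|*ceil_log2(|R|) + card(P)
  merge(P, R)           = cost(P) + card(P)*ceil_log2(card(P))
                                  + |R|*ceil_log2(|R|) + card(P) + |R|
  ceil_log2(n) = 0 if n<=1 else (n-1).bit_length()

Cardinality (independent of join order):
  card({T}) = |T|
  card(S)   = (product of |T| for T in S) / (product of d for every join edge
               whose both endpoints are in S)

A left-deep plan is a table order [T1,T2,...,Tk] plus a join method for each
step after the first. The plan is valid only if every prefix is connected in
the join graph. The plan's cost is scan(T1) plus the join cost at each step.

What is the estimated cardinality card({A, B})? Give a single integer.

Tables in S: A(40), B(100)
Edges inside S: B-A(d=5)
numerator = 40 * 100 = 4000
denominator = 5 = 5
card(S) = 4000 / 5 = 800

800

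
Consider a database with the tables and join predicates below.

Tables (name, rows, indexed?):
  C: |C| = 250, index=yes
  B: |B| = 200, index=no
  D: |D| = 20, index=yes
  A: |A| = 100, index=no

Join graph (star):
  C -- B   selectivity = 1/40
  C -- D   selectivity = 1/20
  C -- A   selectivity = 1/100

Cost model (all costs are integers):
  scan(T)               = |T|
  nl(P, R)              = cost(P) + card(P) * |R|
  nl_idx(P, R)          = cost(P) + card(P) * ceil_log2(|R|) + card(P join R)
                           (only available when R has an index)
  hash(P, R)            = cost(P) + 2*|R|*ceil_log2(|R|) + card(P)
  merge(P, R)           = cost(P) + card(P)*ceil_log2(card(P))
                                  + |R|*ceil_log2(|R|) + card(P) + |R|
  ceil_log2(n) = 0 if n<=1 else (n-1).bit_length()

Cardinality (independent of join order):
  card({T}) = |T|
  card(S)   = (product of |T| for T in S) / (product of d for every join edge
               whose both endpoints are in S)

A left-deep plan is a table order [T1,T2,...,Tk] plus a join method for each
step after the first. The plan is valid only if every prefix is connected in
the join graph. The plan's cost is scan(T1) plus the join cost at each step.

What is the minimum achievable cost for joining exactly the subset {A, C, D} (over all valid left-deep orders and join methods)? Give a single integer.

Selinger DP over subsets of {A,C,D}:
  {C}: scan cost=250, card=250
  {D}: scan cost=20, card=20
  {A}: scan cost=100, card=100
  {CD}: card=250; try (C,nl_idx)→430, (D,hash)→700, (D,nl_idx)→1750, (C,merge)→2390, (D,merge)→2620, (C,hash)→4040 …(+2); best=430 via (C,nl_idx)
  {AC}: card=250; try (C,nl_idx)→1150, (A,hash)→1900, (C,merge)→3150, (A,merge)→3300, (C,hash)→4200, (C,nl)→25100 …(+1); best=1150 via (C,nl_idx)
  {ACD}: card=250; try (D,hash)→1600, (A,hash)→2080, (D,nl_idx)→2650, (A,merge)→3480, (D,merge)→3520, (D,nl)→6150 …(+1); best=1600 via (D,hash)

1600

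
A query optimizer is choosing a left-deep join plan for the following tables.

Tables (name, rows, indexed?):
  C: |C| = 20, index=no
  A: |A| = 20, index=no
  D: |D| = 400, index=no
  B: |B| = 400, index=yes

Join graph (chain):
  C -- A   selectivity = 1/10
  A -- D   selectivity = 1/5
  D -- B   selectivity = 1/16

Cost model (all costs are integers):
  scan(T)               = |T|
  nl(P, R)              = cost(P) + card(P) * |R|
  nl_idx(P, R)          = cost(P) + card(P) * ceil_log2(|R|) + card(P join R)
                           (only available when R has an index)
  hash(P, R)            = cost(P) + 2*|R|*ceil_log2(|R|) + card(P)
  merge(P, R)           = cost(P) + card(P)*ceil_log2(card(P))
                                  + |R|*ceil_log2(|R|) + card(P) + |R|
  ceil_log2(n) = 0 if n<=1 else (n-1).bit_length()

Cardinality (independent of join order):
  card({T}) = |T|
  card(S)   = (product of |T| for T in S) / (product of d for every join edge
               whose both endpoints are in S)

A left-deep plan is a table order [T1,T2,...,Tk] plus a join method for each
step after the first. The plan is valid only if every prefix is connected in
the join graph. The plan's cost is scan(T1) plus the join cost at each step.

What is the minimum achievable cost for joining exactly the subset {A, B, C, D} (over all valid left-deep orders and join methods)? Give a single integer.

13200

Selinger DP over subsets of {A,B,C,D}:
  {C}: scan cost=20, card=20
  {A}: scan cost=20, card=20
  {D}: scan cost=400, card=400
  {B}: scan cost=400, card=400
  {AC}: card=40; try (C,hash)→240, (A,hash)→240, (C,merge)→260, (A,merge)→260, (C,nl)→420, (A,nl)→420; best=240 via (C,hash)
  {AD}: card=1600; try (A,hash)→1000, (D,merge)→4140, (A,merge)→4520, (D,hash)→7240, (D,nl)→8020, (A,nl)→8400; best=1000 via (A,hash)
  {BD}: card=10000; try (D,hash)→8000, (B,hash)→8000, (D,merge)→8400, (B,merge)→8400, (B,nl_idx)→14000, (D,nl)→160400 …(+1); best=8000 via (D,hash)
  {ACD}: card=3200; try (C,hash)→2800, (D,merge)→4520, (D,hash)→7480, (D,nl)→16240, (C,merge)→20320, (C,nl)→33000; best=2800 via (C,hash)
  {ABD}: card=40000; try (B,hash)→9800, (A,hash)→18200, (B,merge)→24200, (B,nl_idx)→55400, (A,merge)→158120, (A,nl)→208000 …(+1); best=9800 via (B,hash)
  {ABCD}: card=80000; try (B,hash)→13200, (B,merge)→48400, (C,hash)→50000, (B,nl_idx)→111600, (C,merge)→689920, (C,nl)→809800 …(+1); best=13200 via (B,hash)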